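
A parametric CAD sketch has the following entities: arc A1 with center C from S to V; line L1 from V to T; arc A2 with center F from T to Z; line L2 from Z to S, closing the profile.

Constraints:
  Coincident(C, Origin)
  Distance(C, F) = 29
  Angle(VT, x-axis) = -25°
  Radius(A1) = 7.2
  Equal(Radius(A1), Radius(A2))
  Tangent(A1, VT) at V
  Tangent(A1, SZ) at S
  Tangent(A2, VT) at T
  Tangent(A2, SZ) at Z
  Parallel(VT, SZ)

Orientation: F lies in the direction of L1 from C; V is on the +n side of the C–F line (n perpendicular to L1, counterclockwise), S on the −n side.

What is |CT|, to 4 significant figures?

29.88

The slot axis is L1's direction at -25.0°, so u = (cos -25.0°, sin -25.0°) = (0.9063, -0.4226) and n = (−sin -25.0°, cos -25.0°) = (0.4226, 0.9063). C is at the origin and F lies 29.0 along u from C, so F = 29.0·u = (26.28, -12.26). Tangency of A1 to both parallel lines with radius 7.2 puts V and S at C ± 7.2·n: V = (3.043, 6.525), S = (-3.043, -6.525). Equal radii place T and Z the same way about F: T = F + 7.2·n = (29.33, -5.731), Z = F − 7.2·n = (23.24, -18.78). Then |CT| = |T − C| = 29.88.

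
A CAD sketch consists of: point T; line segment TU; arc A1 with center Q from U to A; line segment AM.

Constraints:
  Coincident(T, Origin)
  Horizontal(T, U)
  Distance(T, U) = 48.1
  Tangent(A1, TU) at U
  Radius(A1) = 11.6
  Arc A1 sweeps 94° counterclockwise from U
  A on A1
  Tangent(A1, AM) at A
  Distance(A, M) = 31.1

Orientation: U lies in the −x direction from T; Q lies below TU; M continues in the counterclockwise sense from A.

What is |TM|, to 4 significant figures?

72.06

On A1, U sits at bearing 90° from Q; a 94° counterclockwise sweep puts A at bearing 184°, so A = Q + 11.6·(cos 184°, sin 184°) = (-59.67, -12.41). A1 meets AM tangentially, so QA is at right angles to AM, so AM runs along (−sin 184°, cos 184°); with |AM| = 31.1, M = (-57.50, -43.43). Then |TM| = |M − T| = 72.06.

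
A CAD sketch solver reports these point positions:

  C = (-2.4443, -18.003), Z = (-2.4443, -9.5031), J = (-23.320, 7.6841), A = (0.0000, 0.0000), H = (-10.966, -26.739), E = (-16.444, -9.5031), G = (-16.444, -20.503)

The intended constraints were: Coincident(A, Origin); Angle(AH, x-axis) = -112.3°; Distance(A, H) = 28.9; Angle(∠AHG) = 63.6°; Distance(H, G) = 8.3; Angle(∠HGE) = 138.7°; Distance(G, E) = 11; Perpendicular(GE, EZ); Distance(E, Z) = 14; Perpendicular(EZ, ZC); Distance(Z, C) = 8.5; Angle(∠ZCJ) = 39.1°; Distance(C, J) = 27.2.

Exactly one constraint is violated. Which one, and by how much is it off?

Distance(C, J) = 27.2 — off by 5.90.

A = (0.00, 0.00) ✓; AH at -112.3° ✓; |AH| = 28.90 ✓; ∠AHG = 63.60° ✓; |HG| = 8.300 ✓; ∠HGE = 138.7° ✓; |GE| = 11.00 ✓; ∠(GE, EZ) = 90.00° ✓; |EZ| = 14.00 ✓; ∠(EZ, ZC) = 90.00° ✓; |ZC| = 8.500 ✓; ∠ZCJ = 39.10° ✓; |CJ| = 33.10 ✗.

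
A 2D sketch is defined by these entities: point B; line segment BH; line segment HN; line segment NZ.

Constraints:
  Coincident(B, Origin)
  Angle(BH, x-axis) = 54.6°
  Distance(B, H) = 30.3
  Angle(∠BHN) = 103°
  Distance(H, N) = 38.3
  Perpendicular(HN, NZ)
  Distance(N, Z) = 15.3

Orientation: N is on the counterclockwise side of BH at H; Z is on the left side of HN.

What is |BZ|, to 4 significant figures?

47.30

B is at the origin; BH runs at 54.6° with length 30.3, so H = 30.3·(cos 54.6°, sin 54.6°) = (17.55, 24.70). ∠BHN = 103.0°, so HN runs at 54.6° + (180° − 103.0°) = 131.6° from the x-axis; with |HN| = 38.3, N = H + 38.3·(cos 131.6°, sin 131.6°) = (-7.876, 53.34). HN ⟂ NZ; with |NZ| = 15.3 on the left of HN, Z = N + 15.3·(-0.7478, -0.6639) = (-19.32, 43.18). Then |BZ| = |Z − B| = 47.30.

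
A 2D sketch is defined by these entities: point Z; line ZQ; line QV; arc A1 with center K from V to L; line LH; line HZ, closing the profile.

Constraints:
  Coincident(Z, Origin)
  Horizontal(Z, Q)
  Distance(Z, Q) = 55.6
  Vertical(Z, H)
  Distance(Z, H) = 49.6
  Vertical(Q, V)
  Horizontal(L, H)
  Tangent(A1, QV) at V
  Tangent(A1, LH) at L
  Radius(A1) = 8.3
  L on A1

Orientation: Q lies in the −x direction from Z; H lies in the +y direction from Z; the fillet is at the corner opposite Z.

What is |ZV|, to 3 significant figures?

69.3

Z is at the origin; ZQ is horizontal with |ZQ| = 55.6 and Q on the −x side, so Q = (-55.6, 0.00). Z and H share the same x with |ZH| = 49.6 and H on the +y side, so H = (0.00, 49.6). The virtual corner opposite Z is at (-55.6, 49.6). A1 meets QV tangentially, so KV is at right angles to QV and tangency of A1 to LH means the radius KL is perpendicular to LH, with radius 8.3, so the center K sits 8.3 in from both sides at K = (-47.3, 41.3). That places the tangent points at V = (-55.6, 41.3) on QV and L = (-47.3, 49.6) on LH. Then |ZV| = |V − Z| = 69.3.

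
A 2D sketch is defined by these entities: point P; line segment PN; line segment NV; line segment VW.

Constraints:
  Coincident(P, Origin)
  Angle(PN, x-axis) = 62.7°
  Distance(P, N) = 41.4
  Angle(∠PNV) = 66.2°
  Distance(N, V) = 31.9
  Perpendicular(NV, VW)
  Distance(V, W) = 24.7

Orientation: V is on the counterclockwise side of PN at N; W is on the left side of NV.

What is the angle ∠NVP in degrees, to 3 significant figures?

68.1°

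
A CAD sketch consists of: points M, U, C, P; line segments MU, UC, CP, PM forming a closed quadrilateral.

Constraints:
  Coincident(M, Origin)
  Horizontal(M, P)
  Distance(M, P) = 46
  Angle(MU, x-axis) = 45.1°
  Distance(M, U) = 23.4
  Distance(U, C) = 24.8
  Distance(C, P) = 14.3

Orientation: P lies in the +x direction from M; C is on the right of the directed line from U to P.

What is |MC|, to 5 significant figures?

32.103

M is at the origin; MP is horizontal with |MP| = 46.0 and P in +x, so P = (46.0, 0). MU runs at 45.1° with |MU| = 23.4, so U = (16.517, 16.575). C is determined by |UC| = 24.8 and |CP| = 14.3 together: it lies at the intersection of circle(U, 24.8) and circle(P, 14.3). With |UP| = 33.822, the foot of the radical line on UP is 22.980 from U and the perpendicular offset is √(24.8² − 22.980²) = 9.3242. Taking the right-of-UP solution: C = (31.980, -2.8145).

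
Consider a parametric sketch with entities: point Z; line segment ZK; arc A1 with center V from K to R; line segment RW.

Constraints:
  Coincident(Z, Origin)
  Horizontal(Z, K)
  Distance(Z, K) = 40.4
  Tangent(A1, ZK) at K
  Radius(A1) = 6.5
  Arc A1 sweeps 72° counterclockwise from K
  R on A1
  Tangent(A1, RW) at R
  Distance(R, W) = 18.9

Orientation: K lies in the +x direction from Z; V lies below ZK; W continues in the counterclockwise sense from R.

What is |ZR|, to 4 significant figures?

34.51

A1 meets ZK tangentially, so VK is at right angles to ZK, so V = K + (0, -6.5) = (40.40, -6.500). On A1, K sits at bearing 90° from V; a 72° counterclockwise sweep puts R at bearing 162°, so R = V + 6.5·(cos 162°, sin 162°) = (34.22, -4.491). Then |ZR| = |R − Z| = 34.51.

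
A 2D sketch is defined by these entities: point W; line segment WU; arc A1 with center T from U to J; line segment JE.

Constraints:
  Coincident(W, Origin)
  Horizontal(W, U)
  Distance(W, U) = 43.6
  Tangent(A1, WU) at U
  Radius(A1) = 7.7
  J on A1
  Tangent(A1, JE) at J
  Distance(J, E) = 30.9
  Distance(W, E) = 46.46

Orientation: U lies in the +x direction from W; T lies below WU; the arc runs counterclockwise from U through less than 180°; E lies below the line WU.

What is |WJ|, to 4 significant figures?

36.59

Checks: |TJ| = 7.700 ✓; ∠(TJ, JE) = 90.00° ✓; |JE| = 30.90 ✓; |WE| = 46.46 ✓.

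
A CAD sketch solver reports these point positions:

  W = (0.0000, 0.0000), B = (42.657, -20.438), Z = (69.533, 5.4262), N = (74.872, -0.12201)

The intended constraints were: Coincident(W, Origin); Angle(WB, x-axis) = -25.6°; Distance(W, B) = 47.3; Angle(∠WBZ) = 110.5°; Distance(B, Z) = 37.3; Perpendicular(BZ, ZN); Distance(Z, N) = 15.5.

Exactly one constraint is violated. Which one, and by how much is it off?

Distance(Z, N) = 15.5 — off by 7.80.

W = (0.00, 0.00) ✓; WB at -25.60° ✓; |WB| = 47.30 ✓; ∠WBZ = 110.5° ✓; |BZ| = 37.30 ✓; ∠(BZ, ZN) = 90.00° ✓; |ZN| = 7.700 ✗.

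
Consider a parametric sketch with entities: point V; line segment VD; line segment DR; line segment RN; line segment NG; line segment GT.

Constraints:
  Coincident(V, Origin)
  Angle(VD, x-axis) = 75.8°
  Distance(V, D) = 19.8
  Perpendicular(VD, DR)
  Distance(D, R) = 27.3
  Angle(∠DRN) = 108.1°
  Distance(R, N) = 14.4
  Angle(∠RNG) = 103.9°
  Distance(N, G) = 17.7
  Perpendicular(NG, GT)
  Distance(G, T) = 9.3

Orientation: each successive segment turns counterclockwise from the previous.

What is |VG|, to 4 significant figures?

17.08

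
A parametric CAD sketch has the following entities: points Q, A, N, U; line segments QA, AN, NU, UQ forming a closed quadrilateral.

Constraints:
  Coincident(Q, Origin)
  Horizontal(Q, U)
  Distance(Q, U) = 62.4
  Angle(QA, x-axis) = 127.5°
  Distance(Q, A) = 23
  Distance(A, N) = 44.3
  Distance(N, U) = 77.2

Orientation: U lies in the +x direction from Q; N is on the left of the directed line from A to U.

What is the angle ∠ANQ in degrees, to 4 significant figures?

22.26°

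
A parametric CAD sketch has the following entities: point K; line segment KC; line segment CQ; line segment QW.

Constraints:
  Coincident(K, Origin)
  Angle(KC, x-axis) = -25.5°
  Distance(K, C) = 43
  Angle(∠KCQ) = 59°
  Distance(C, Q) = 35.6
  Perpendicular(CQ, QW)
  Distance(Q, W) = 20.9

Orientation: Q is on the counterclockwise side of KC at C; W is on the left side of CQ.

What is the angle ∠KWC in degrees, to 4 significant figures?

80.28°

K is at the origin; KC runs at -25.5° with length 43.0, so C = 43.0·(cos -25.5°, sin -25.5°) = (38.81, -18.51). ∠KCQ = 59.0°, so CQ runs at -25.5° + (180° − 59.0°) = 95.50° from the x-axis; with |CQ| = 35.6, Q = C + 35.6·(cos 95.50°, sin 95.50°) = (35.40, 16.92). The perpendicularity gives QW at right angles to CQ; with |QW| = 20.9 on the left of CQ, W = Q + 20.9·(-0.9954, -0.09585) = (14.60, 14.92). Then cos ∠KWC = WK·WC / (|WK||WC|), giving 80.28°.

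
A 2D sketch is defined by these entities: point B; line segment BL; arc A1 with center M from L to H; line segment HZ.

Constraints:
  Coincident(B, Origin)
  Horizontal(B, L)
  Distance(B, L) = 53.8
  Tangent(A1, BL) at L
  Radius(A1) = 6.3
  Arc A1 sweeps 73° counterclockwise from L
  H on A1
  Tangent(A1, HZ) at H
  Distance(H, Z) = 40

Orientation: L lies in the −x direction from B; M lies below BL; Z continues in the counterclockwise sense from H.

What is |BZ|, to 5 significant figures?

83.302

On A1, L sits at bearing 90° from M; a 73° counterclockwise sweep puts H at bearing 163°, so H = M + 6.3·(cos 163°, sin 163°) = (-59.825, -4.4581). Since A1 is tangent to HZ there, MH ⟂ HZ, so HZ runs along (−sin 163°, cos 163°); with |HZ| = 40.0, Z = (-71.520, -42.710). Then |BZ| = |Z − B| = 83.302.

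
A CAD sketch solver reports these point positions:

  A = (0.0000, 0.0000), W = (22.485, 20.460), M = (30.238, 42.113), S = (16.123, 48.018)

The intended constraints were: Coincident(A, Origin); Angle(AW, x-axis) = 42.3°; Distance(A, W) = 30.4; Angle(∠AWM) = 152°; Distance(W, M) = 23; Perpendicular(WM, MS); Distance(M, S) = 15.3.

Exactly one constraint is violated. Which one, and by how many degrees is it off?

Perpendicular(WM, MS) — off by 3.00°.

A = (0.00, 0.00) ✓; AW at 42.30° ✓; |AW| = 30.40 ✓; ∠AWM = 152.0° ✓; |WM| = 23.00 ✓; ∠(WM, MS) = 87.00° ✗; |MS| = 15.30 ✓.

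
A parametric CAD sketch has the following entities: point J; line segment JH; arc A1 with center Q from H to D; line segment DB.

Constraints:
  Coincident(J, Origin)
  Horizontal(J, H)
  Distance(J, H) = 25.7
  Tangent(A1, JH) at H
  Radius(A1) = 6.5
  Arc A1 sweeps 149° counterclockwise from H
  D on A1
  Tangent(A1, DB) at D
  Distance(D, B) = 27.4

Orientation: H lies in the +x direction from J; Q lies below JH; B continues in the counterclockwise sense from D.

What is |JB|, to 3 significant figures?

52.8

On A1, H sits at bearing 90° from Q; a 149° counterclockwise sweep puts D at bearing 239°, so D = Q + 6.5·(cos 239°, sin 239°) = (22.4, -12.1). Tangency of A1 to DB means the radius QD is perpendicular to DB, so DB runs along (−sin 239°, cos 239°); with |DB| = 27.4, B = (45.8, -26.2). Then |JB| = |B − J| = 52.8.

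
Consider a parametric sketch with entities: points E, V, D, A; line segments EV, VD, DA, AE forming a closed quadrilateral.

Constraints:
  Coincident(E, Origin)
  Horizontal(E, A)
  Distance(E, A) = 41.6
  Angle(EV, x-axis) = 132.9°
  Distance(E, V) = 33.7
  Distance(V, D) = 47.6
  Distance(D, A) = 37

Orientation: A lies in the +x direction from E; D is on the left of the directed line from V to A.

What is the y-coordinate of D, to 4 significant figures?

32.55

E is at the origin; EA is horizontal with |EA| = 41.6 and A in +x, so A = (41.6, 0). EV runs at 132.9° with |EV| = 33.7, so V = (-22.94, 24.69). D is determined by |VD| = 47.6 and |DA| = 37.0 together: it lies at the intersection of circle(V, 47.6) and circle(A, 37.0). With |VA| = 69.10, the foot of the radical line on VA is 41.04 from V and the perpendicular offset is √(47.6² − 41.04²) = 24.12. Taking the left-of-VA solution: D = (24.01, 32.55).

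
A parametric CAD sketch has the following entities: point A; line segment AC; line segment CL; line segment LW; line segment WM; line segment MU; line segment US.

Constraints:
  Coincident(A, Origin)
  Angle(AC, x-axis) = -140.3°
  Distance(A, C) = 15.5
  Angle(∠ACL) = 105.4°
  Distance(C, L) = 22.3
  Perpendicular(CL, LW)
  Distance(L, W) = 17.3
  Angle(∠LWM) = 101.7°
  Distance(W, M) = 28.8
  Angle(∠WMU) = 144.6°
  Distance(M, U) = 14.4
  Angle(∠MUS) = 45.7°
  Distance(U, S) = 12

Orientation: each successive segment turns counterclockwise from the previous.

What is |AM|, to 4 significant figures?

8.389

A is at the origin; AC runs at -140.3° with length 15.5, so C = (-11.93, -9.901). ∠ACL = 105.4° gives CL at -65.70° from the x-axis; with |CL| = 22.3, L = (-2.749, -30.23). The perpendicularity gives LW at right angles to CL, so LW runs at 24.30°; with |LW| = 17.3, W = (13.02, -23.11). ∠LWM = 101.7° gives WM at 102.6° from the x-axis; with |WM| = 28.8, M = (6.736, 5.000). Then |AM| = |M − A| = 8.389.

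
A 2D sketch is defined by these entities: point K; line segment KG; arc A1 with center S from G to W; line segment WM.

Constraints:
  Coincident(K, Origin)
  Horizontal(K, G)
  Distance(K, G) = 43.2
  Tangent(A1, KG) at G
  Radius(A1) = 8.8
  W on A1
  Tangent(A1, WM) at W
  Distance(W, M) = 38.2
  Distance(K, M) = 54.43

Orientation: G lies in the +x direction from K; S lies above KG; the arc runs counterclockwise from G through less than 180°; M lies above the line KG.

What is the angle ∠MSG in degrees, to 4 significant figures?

159.9°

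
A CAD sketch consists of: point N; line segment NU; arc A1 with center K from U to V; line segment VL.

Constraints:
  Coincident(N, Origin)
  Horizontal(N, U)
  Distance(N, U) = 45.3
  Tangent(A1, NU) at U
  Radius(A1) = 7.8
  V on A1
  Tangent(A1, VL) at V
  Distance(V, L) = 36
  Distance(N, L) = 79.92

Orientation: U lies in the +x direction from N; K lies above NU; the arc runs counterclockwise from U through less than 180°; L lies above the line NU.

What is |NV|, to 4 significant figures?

51.58

N is at the origin; N and U share the same y with |NU| = 45.3 and U on the +x side, so U = (45.30, 0.000). A1 meets NU tangentially, so KU is at right angles to NU, so K = U + (0, 7.8) = (45.30, 7.800). Since KV ⟂ VL (tangency), |KL| = √(7.8² + 36.0²) = 36.84 regardless of where V sits on A1. So L lies on both circle(N, 79.92) and circle(K, 36.84); the above-NU intersection is L = (73.40, 31.62). V is the foot of the tangent from L: V = (51.49, 3.052).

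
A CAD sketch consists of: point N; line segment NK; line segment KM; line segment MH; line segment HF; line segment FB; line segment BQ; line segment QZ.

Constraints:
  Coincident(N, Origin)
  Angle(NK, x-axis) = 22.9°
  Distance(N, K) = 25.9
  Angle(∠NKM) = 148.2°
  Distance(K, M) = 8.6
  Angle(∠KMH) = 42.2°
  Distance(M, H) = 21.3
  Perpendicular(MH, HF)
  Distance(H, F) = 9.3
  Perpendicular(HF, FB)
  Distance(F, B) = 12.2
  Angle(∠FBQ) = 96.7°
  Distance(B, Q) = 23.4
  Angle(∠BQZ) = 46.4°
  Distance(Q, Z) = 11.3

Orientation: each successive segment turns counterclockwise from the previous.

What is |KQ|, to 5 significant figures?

19.717

N is at the origin; NK runs at 22.9° with length 25.9, so K = (23.859, 10.078). ∠NKM = 148.2° gives KM at 54.700° from the x-axis; with |KM| = 8.6, M = (28.828, 17.097). ∠KMH = 42.2° gives MH at -167.50° from the x-axis; with |MH| = 21.3, H = (8.0332, 12.487). MH is perpendicular to HF, so HF runs at -77.500°; with |HF| = 9.3, F = (10.046, 3.4074). HF is perpendicular to FB, so FB runs at 12.500°; with |FB| = 12.2, B = (21.957, 6.0479). ∠FBQ = 96.7° gives BQ at 95.800° from the x-axis; with |BQ| = 23.4, Q = (19.592, 29.328). Then |KQ| = |Q − K| = 19.717.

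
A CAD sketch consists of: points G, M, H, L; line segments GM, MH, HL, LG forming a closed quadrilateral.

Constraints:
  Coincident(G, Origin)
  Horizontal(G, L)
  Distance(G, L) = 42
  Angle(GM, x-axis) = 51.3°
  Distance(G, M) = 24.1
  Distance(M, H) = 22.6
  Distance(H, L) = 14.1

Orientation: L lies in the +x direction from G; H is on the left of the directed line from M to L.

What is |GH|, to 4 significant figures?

39.23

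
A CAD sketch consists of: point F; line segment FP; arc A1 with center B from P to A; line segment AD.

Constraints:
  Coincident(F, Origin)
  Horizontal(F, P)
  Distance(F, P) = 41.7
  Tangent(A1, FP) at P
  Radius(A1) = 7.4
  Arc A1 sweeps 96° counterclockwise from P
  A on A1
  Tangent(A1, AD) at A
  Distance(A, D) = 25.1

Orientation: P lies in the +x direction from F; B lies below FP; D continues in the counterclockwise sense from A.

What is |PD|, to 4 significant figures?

33.47

F is at the origin; FP is horizontal with |FP| = 41.7 and P on the +x side, so P = (41.70, 0.000). A1 meets FP tangentially, so BP is at right angles to FP, so B = P + (0, -7.4) = (41.70, -7.400). On A1, P sits at bearing 90° from B; a 96° counterclockwise sweep puts A at bearing 186°, so A = B + 7.4·(cos 186°, sin 186°) = (34.34, -8.174). The tangent condition forces BA to be normal to AD, so AD runs along (−sin 186°, cos 186°); with |AD| = 25.1, D = (36.96, -33.14). Then |PD| = |D − P| = 33.47.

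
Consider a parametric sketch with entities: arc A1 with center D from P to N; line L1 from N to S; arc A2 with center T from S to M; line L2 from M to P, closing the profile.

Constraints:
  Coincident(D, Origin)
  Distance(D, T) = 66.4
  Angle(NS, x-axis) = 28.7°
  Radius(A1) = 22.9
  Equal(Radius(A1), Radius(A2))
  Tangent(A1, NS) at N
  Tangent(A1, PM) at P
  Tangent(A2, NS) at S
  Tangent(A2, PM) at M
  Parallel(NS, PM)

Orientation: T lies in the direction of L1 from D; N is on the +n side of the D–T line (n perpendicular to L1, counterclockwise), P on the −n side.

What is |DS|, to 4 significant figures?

70.24

Tangency of A1 to both parallel lines with radius 22.9 puts N and P at D ± 22.9·n: N = (-11.00, 20.09), P = (11.00, -20.09). Equal radii place S and M the same way about T: S = T + 22.9·n = (47.25, 51.97), M = T − 22.9·n = (69.24, 11.80). Then |DS| = |S − D| = 70.24.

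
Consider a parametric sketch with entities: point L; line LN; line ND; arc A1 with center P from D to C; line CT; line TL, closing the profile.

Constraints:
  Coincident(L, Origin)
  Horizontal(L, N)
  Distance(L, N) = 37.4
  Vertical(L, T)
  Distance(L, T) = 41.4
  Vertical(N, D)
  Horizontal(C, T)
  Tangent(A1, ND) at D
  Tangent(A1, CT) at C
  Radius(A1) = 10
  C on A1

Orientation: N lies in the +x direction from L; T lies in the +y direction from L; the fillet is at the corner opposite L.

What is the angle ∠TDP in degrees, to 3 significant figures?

15.0°

The virtual corner opposite L is at (37.4, 41.4). A1 meets ND tangentially, so PD is at right angles to ND and since A1 is tangent to CT there, PC ⟂ CT, with radius 10.0, so the center P sits 10.0 in from both sides at P = (27.4, 31.4). That places the tangent points at D = (37.4, 31.4) on ND and C = (27.4, 41.4) on CT. Then cos ∠TDP = DT·DP / (|DT||DP|), giving 15.0°.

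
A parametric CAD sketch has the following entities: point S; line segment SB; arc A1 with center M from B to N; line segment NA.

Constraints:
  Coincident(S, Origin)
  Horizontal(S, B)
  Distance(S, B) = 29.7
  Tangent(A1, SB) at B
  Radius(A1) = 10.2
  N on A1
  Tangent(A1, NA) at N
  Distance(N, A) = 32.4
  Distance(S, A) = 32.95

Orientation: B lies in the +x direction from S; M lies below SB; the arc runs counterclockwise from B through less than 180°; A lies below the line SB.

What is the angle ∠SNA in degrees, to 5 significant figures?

72.144°

S is at the origin; SB is horizontal with |SB| = 29.7 and B on the +x side, so B = (29.700, 0.0000). A1 meets SB tangentially, so MB is at right angles to SB, so M = B + (0, -10.2) = (29.700, -10.200). Since MN ⟂ NA (tangency), |MA| = √(10.2² + 32.4²) = 33.968 regardless of where N sits on A1. So A lies on both circle(S, 32.95) and circle(M, 33.968); the below-SB intersection is A = (4.2327, -32.677). N is the foot of the tangent from A: N = (20.966, -4.9322).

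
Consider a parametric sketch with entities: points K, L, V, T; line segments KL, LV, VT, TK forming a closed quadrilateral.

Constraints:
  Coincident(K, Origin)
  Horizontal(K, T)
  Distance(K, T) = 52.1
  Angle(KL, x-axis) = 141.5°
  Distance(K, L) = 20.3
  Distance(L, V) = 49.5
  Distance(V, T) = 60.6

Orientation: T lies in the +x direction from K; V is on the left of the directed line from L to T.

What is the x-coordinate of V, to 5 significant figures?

17.146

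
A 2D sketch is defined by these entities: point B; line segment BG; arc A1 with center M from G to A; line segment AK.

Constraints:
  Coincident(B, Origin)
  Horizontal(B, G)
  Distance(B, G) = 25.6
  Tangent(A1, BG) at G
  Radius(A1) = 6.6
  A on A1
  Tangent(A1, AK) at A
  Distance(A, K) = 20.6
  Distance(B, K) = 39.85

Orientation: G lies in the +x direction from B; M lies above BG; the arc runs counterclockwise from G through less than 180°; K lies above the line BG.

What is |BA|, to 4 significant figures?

33.03

B is at the origin; B and G share the same y with |BG| = 25.6 and G on the +x side, so G = (25.60, 0.000). Tangency of A1 to BG means the radius MG is perpendicular to BG, so M = G + (0, 6.6) = (25.60, 6.600). Since MA ⟂ AK (tangency), |MK| = √(6.6² + 20.6²) = 21.63 regardless of where A sits on A1. So K lies on both circle(B, 39.85) and circle(M, 21.63); the above-BG intersection is K = (28.29, 28.06). A is the foot of the tangent from K: A = (32.09, 7.816).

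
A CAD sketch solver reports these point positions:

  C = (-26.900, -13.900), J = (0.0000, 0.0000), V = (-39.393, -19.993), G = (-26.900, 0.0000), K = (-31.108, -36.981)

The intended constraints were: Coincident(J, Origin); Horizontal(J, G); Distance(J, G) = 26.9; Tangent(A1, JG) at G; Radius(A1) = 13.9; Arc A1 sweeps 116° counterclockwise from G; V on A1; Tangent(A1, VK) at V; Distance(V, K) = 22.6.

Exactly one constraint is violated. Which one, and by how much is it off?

Distance(V, K) = 22.6 — off by 3.70.

J = (0.00, 0.00) ✓; J.y = 0.00, G.y = 0.00 ✓; |JG| = 26.90 ✓; ∠(CG, GJ) = 90.00° ✓; |CG| = 13.90 ✓; bearing(C→V) − bearing(C→G) = 116.0° ✓; |CV| = 13.90 ✓; ∠(CV, VK) = 90.00° ✓; |VK| = 18.90 ✗.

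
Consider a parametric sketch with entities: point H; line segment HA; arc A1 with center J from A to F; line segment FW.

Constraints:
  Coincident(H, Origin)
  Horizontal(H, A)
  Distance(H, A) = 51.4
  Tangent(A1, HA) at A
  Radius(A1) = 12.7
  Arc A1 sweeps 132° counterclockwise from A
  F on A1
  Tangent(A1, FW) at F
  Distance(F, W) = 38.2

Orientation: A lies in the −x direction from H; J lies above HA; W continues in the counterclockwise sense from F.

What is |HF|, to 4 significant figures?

47.01

H is at the origin; H and A share the same y with |HA| = 51.4 and A on the −x side, so A = (-51.40, 0.000). Tangency of A1 to HA means the radius JA is perpendicular to HA, so J = A + (0, 12.7) = (-51.40, 12.70). On A1, A sits at bearing -90° from J; a 132° counterclockwise sweep puts F at bearing 42°, so F = J + 12.7·(cos 42°, sin 42°) = (-41.96, 21.20). Then |HF| = |F − H| = 47.01.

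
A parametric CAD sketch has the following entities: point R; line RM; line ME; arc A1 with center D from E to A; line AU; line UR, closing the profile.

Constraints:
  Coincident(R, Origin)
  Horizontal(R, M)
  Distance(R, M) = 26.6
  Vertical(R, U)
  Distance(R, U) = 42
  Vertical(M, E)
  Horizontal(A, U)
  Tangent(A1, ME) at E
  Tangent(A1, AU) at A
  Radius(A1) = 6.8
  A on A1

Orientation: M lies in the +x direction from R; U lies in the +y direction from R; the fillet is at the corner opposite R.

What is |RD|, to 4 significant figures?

40.39

R is at the origin; R and M share the same y with |RM| = 26.6 and M on the +x side, so M = (26.60, 0.000). RU is vertical with |RU| = 42.0 and U on the +y side, so U = (0.000, 42.00). The virtual corner opposite R is at (26.60, 42.00). The tangent condition forces DE to be normal to ME and the tangent condition forces DA to be normal to AU, with radius 6.8, so the center D sits 6.8 in from both sides at D = (19.80, 35.20). Then |RD| = |D − R| = 40.39.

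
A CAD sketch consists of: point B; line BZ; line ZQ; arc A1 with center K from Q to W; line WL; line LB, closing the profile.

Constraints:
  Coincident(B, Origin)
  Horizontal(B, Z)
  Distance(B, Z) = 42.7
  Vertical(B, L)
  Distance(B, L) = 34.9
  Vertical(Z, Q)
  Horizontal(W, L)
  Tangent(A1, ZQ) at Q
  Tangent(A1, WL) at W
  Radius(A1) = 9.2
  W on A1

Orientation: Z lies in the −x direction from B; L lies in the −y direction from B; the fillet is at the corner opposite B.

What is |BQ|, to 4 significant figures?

49.84

The virtual corner opposite B is at (-42.70, -34.90). The tangent condition forces KQ to be normal to ZQ and tangency of A1 to WL means the radius KW is perpendicular to WL, with radius 9.2, so the center K sits 9.2 in from both sides at K = (-33.50, -25.70). That places the tangent points at Q = (-42.70, -25.70) on ZQ and W = (-33.50, -34.90) on WL. Then |BQ| = |Q − B| = 49.84.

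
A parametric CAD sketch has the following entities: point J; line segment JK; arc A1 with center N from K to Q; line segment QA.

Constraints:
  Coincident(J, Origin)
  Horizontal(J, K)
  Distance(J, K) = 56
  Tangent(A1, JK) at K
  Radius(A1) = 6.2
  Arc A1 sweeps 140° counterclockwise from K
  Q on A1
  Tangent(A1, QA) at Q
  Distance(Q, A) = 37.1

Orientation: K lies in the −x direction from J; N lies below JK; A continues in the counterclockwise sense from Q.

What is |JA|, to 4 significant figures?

46.98

J is at the origin; J and K share the same y with |JK| = 56.0 and K on the −x side, so K = (-56.00, 0.000). A1 meets JK tangentially, so NK is at right angles to JK, so N = K + (0, -6.2) = (-56.00, -6.200). On A1, K sits at bearing 90° from N; a 140° counterclockwise sweep puts Q at bearing 230°, so Q = N + 6.2·(cos 230°, sin 230°) = (-59.99, -10.95). A1 meets QA tangentially, so NQ is at right angles to QA, so QA runs along (−sin 230°, cos 230°); with |QA| = 37.1, A = (-31.57, -34.80). Then |JA| = |A − J| = 46.98.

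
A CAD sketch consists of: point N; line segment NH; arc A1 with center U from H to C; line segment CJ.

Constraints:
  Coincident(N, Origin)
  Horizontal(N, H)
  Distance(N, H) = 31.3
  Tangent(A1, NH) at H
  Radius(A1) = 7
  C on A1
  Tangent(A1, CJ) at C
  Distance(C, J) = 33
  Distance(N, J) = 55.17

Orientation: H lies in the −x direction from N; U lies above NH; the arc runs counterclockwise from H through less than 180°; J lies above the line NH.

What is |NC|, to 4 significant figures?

26.72

Checks: N = (0.00, 0.00) ✓; |UC| = 7.000 ✓; ∠(UC, CJ) = 90.00° ✓; |CJ| = 33.00 ✓; |NJ| = 55.17 ✓.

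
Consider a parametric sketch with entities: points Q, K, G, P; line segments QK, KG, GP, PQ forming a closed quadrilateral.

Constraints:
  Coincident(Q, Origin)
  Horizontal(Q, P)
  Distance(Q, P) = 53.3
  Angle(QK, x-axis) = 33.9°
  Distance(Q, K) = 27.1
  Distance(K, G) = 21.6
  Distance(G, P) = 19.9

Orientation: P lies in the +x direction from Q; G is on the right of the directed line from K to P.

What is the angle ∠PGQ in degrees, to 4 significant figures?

164.6°

Checks: |KG| = 21.60 ✓; |GP| = 19.90 ✓.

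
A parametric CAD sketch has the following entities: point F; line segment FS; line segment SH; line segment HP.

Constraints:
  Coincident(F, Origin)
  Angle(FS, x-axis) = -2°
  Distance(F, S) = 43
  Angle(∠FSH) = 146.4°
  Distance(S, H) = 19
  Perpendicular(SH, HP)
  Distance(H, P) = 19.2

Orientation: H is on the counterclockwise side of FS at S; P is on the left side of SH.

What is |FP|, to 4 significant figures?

55.01

F is at the origin; FS runs at -2.0° with length 43.0, so S = 43.0·(cos -2.0°, sin -2.0°) = (42.97, -1.501). ∠FSH = 146.4°, so SH runs at -2.0° + (180° − 146.4°) = 31.60° from the x-axis; with |SH| = 19.0, H = S + 19.0·(cos 31.60°, sin 31.60°) = (59.16, 8.455). SH ⟂ HP; with |HP| = 19.2 on the left of SH, P = H + 19.2·(-0.5240, 0.8517) = (49.10, 24.81). Then |FP| = |P − F| = 55.01.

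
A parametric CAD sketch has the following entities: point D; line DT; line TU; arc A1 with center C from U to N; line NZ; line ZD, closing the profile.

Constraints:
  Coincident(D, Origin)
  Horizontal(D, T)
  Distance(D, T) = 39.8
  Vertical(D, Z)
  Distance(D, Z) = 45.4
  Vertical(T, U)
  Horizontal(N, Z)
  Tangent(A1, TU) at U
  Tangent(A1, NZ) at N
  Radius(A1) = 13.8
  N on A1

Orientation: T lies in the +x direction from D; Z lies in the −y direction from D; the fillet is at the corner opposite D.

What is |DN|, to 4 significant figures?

52.32

D is at the origin; DT is horizontal with |DT| = 39.8 and T on the +x side, so T = (39.80, 0.000). DZ is vertical with |DZ| = 45.4 and Z on the −y side, so Z = (0.000, -45.40). The virtual corner opposite D is at (39.80, -45.40). Since A1 is tangent to TU there, CU ⟂ TU and tangency of A1 to NZ means the radius CN is perpendicular to NZ, with radius 13.8, so the center C sits 13.8 in from both sides at C = (26.00, -31.60). That places the tangent points at U = (39.80, -31.60) on TU and N = (26.00, -45.40) on NZ. Then |DN| = |N − D| = 52.32.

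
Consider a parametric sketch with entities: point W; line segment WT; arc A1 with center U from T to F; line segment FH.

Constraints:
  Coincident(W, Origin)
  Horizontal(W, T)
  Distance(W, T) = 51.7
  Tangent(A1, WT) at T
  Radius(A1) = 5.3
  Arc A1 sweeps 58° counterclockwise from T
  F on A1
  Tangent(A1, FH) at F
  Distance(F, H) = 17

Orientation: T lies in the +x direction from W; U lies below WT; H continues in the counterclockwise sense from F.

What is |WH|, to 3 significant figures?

41.8

On A1, T sits at bearing 90° from U; a 58° counterclockwise sweep puts F at bearing 148°, so F = U + 5.3·(cos 148°, sin 148°) = (47.2, -2.49). The tangent condition forces UF to be normal to FH, so FH runs along (−sin 148°, cos 148°); with |FH| = 17.0, H = (38.2, -16.9). Then |WH| = |H − W| = 41.8.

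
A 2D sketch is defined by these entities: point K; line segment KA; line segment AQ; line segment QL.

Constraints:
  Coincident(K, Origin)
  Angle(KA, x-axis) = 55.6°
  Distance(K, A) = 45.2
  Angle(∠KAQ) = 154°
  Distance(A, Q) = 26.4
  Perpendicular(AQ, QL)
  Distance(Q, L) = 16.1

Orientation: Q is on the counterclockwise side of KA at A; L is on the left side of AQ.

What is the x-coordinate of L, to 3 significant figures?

13.5

K is at the origin; KA runs at 55.6° with length 45.2, so A = 45.2·(cos 55.6°, sin 55.6°) = (25.5, 37.3). ∠KAQ = 154.0°, so AQ runs at 55.6° + (180° − 154.0°) = 81.6° from the x-axis; with |AQ| = 26.4, Q = A + 26.4·(cos 81.6°, sin 81.6°) = (29.4, 63.4). AQ is perpendicular to QL; with |QL| = 16.1 on the left of AQ, L = Q + 16.1·(-0.989, 0.146) = (13.5, 65.8). So L.x = 13.5.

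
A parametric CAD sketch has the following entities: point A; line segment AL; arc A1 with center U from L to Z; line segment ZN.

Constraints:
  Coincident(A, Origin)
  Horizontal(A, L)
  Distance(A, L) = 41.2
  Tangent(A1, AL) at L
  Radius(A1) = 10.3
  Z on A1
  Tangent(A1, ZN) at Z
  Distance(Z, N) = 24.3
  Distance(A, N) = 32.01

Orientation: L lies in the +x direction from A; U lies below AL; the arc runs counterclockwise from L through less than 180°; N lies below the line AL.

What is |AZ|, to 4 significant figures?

32.84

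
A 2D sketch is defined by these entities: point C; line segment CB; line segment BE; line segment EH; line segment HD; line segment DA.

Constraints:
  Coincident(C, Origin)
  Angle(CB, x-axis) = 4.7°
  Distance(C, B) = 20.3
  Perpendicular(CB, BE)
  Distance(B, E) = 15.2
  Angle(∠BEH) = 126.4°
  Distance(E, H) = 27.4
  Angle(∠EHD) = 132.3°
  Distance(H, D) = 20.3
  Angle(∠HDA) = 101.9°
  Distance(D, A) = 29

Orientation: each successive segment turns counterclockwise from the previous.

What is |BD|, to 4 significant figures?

50.16

C is at the origin; CB runs at 4.7° with length 20.3, so B = (20.23, 1.663). The perpendicularity gives BE at right angles to CB, so BE runs at 94.70°; with |BE| = 15.2, E = (18.99, 16.81). ∠BEH = 126.4° gives EH at 148.3° from the x-axis; with |EH| = 27.4, H = (-4.326, 31.21). ∠EHD = 132.3° gives HD at -164.0° from the x-axis; with |HD| = 20.3, D = (-23.84, 25.61). Then |BD| = |D − B| = 50.16.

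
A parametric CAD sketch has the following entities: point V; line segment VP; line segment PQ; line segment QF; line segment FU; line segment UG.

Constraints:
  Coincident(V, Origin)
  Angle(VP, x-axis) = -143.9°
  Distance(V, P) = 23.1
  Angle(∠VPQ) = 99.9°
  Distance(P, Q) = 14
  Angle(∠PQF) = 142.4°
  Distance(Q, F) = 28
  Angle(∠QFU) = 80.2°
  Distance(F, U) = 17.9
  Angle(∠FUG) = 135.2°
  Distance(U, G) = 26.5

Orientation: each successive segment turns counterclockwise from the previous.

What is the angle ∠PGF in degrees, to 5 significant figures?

67.340°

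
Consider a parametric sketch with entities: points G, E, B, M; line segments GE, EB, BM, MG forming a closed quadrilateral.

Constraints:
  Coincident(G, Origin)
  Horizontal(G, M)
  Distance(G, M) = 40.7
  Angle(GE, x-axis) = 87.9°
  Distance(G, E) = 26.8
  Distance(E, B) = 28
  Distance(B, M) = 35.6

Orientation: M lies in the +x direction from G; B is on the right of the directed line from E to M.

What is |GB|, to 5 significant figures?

5.1924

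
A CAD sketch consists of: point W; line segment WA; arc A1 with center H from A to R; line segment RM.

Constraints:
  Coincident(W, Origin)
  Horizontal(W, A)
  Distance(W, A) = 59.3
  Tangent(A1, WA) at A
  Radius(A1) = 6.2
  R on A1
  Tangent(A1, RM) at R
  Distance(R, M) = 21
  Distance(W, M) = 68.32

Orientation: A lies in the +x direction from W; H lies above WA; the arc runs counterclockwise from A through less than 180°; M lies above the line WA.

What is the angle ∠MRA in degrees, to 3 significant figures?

131°

W is at the origin; W and A share the same y with |WA| = 59.3 and A on the +x side, so A = (59.3, 0.00). Tangency of A1 to WA means the radius HA is perpendicular to WA, so H = A + (0, 6.2) = (59.3, 6.20). Since HR ⟂ RM (tangency), |HM| = √(6.2² + 21.0²) = 21.9 regardless of where R sits on A1. So M lies on both circle(W, 68.32) and circle(H, 21.9); the above-WA intersection is M = (62.4, 27.9). R is the foot of the tangent from M: R = (65.4, 7.10).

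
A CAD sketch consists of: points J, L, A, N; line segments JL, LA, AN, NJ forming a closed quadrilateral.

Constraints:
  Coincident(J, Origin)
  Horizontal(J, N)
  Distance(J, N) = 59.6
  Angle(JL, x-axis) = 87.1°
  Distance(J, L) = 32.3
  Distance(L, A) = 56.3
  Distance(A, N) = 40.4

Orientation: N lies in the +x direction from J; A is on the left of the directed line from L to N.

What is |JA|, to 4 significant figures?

70.12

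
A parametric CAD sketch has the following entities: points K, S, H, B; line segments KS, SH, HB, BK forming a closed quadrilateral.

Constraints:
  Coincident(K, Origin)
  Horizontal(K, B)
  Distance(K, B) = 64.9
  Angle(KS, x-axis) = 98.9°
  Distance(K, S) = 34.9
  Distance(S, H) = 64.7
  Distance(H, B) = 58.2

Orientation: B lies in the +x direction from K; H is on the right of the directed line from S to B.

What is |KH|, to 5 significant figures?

30.551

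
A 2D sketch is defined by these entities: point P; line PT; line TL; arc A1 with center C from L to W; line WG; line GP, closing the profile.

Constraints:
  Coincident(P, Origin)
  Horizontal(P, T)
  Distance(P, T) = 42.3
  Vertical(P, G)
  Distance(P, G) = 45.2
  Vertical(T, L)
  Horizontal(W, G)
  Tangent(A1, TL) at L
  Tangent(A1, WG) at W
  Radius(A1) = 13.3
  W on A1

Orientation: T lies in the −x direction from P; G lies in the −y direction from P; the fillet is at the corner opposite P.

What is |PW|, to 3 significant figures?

53.7

P is at the origin; PT is horizontal with |PT| = 42.3 and T on the −x side, so T = (-42.3, 0.00). P and G share the same x with |PG| = 45.2 and G on the −y side, so G = (0.00, -45.2). The virtual corner opposite P is at (-42.3, -45.2). Since A1 is tangent to TL there, CL ⟂ TL and A1 meets WG tangentially, so CW is at right angles to WG, with radius 13.3, so the center C sits 13.3 in from both sides at C = (-29.0, -31.9). That places the tangent points at L = (-42.3, -31.9) on TL and W = (-29.0, -45.2) on WG. Then |PW| = |W − P| = 53.7.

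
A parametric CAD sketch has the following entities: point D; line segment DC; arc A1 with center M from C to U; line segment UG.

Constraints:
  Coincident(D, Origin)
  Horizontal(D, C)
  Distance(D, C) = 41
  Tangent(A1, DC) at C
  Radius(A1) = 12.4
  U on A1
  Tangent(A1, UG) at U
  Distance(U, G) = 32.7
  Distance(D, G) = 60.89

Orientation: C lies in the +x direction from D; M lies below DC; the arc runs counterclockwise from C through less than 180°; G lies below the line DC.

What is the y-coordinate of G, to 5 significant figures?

-47.274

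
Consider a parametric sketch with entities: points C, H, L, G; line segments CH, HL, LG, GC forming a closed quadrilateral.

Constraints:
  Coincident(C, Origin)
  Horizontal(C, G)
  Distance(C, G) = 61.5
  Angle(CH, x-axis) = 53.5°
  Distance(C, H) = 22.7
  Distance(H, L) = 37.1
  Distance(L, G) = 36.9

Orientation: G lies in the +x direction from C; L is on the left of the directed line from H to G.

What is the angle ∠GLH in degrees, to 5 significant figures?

87.880°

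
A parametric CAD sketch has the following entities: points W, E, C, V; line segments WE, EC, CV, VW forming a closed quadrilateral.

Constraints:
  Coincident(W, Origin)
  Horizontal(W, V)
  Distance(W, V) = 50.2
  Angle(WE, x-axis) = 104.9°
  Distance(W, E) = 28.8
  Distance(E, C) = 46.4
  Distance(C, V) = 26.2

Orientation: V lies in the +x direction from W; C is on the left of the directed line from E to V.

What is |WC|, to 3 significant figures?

45.4

W is at the origin; WV is horizontal with |WV| = 50.2 and V in +x, so V = (50.2, 0). WE runs at 104.9° with |WE| = 28.8, so E = (-7.41, 27.8). C is determined by |EC| = 46.4 and |CV| = 26.2 together: it lies at the intersection of circle(E, 46.4) and circle(V, 26.2). With |EV| = 64.0, the foot of the radical line on EV is 43.4 from E and the perpendicular offset is √(46.4² − 43.4²) = 16.3. Taking the left-of-EV solution: C = (38.8, 23.6).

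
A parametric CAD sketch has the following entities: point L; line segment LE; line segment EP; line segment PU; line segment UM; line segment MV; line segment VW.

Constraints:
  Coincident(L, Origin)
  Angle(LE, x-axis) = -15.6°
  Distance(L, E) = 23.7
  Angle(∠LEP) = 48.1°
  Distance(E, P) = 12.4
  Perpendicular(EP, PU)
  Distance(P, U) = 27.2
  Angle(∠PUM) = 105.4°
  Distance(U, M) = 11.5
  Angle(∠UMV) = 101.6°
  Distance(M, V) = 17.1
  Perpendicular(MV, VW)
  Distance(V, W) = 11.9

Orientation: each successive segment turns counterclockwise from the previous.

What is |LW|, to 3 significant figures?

14.2

∠UMV = 101.6° gives MV at -0.700° from the x-axis; with |MV| = 17.1, V = (12.2, -18.8). MV ⟂ VW, so VW runs at 89.3°; with |VW| = 11.9, W = (12.4, -6.91). Then |LW| = |W − L| = 14.2.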